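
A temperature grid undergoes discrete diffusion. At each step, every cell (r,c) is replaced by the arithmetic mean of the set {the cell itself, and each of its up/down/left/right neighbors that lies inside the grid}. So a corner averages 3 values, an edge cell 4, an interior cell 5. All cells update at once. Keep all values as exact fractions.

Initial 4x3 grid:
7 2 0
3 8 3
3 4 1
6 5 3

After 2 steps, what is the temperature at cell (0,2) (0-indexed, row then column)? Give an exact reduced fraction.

Step 1: cell (0,2) = 5/3
Step 2: cell (0,2) = 107/36
Full grid after step 2:
  9/2 167/48 107/36
  69/16 207/50 137/48
  1087/240 389/100 259/80
  79/18 491/120 41/12

Answer: 107/36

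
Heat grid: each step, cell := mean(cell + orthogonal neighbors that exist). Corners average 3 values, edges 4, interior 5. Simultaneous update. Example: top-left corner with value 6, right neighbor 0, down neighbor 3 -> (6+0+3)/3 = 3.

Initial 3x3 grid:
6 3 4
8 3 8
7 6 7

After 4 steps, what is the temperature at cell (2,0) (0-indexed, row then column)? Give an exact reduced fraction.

Answer: 258559/43200

Derivation:
Step 1: cell (2,0) = 7
Step 2: cell (2,0) = 25/4
Step 3: cell (2,0) = 4477/720
Step 4: cell (2,0) = 258559/43200
Full grid after step 4:
  176063/32400 581123/108000 114217/21600
  78031/13500 2023133/360000 811039/144000
  258559/43200 576401/96000 253309/43200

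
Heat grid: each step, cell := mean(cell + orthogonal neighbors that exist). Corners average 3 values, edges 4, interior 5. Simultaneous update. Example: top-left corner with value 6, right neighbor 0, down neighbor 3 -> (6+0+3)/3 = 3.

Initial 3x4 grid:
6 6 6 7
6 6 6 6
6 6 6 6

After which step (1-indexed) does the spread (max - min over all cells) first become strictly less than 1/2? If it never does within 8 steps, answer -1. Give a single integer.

Answer: 1

Derivation:
Step 1: max=19/3, min=6, spread=1/3
  -> spread < 1/2 first at step 1
Step 2: max=113/18, min=6, spread=5/18
Step 3: max=1337/216, min=6, spread=41/216
Step 4: max=159737/25920, min=6, spread=4217/25920
Step 5: max=9540349/1555200, min=43279/7200, spread=38417/311040
Step 6: max=571072211/93312000, min=866597/144000, spread=1903471/18662400
Step 7: max=34193309089/5598720000, min=26035759/4320000, spread=18038617/223948800
Step 8: max=2048807382851/335923200000, min=2345726759/388800000, spread=883978523/13436928000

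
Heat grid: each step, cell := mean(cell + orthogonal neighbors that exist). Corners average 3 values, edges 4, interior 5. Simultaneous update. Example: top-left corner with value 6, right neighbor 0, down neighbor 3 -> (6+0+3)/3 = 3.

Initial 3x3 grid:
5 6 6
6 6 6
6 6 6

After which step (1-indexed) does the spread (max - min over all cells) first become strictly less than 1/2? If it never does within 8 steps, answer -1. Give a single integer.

Answer: 1

Derivation:
Step 1: max=6, min=17/3, spread=1/3
  -> spread < 1/2 first at step 1
Step 2: max=6, min=103/18, spread=5/18
Step 3: max=6, min=1255/216, spread=41/216
Step 4: max=2149/360, min=75629/12960, spread=347/2592
Step 5: max=21443/3600, min=4558663/777600, spread=2921/31104
Step 6: max=2566517/432000, min=274107461/46656000, spread=24611/373248
Step 7: max=57663259/9720000, min=16477437967/2799360000, spread=207329/4478976
Step 8: max=3071598401/518400000, min=989739647549/167961600000, spread=1746635/53747712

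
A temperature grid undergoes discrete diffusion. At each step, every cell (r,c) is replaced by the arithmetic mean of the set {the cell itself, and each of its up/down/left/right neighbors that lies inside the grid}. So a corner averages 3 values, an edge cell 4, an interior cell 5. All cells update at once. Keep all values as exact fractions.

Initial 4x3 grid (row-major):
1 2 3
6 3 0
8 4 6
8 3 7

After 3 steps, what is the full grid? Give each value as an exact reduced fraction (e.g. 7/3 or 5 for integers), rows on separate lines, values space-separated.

Answer: 479/144 41561/14400 559/216
4963/1200 10817/3000 23653/7200
9317/1800 28429/6000 30893/7200
6169/1080 38593/7200 10703/2160

Derivation:
After step 1:
  3 9/4 5/3
  9/2 3 3
  13/2 24/5 17/4
  19/3 11/2 16/3
After step 2:
  13/4 119/48 83/36
  17/4 351/100 143/48
  83/15 481/100 1043/240
  55/9 659/120 181/36
After step 3:
  479/144 41561/14400 559/216
  4963/1200 10817/3000 23653/7200
  9317/1800 28429/6000 30893/7200
  6169/1080 38593/7200 10703/2160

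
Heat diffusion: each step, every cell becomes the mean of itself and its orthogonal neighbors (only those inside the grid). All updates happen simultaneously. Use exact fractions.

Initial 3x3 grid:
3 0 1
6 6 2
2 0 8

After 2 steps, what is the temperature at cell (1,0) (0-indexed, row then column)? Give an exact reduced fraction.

Step 1: cell (1,0) = 17/4
Step 2: cell (1,0) = 763/240
Full grid after step 2:
  13/4 93/40 31/12
  763/240 89/25 683/240
  131/36 16/5 139/36

Answer: 763/240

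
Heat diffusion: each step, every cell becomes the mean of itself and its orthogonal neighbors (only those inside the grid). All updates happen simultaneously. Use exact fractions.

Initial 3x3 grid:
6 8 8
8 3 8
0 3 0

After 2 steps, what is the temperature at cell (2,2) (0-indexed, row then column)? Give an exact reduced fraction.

Answer: 119/36

Derivation:
Step 1: cell (2,2) = 11/3
Step 2: cell (2,2) = 119/36
Full grid after step 2:
  107/18 331/48 19/3
  85/16 91/20 269/48
  113/36 89/24 119/36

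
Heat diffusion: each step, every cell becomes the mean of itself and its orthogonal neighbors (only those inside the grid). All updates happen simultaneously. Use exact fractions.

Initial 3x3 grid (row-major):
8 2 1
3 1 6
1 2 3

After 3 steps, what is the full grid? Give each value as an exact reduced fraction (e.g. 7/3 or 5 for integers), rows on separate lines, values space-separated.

Answer: 7133/2160 5597/1800 2221/720
42001/14400 5879/2000 41051/14400
479/180 37151/14400 2999/1080

Derivation:
After step 1:
  13/3 3 3
  13/4 14/5 11/4
  2 7/4 11/3
After step 2:
  127/36 197/60 35/12
  743/240 271/100 733/240
  7/3 613/240 49/18
After step 3:
  7133/2160 5597/1800 2221/720
  42001/14400 5879/2000 41051/14400
  479/180 37151/14400 2999/1080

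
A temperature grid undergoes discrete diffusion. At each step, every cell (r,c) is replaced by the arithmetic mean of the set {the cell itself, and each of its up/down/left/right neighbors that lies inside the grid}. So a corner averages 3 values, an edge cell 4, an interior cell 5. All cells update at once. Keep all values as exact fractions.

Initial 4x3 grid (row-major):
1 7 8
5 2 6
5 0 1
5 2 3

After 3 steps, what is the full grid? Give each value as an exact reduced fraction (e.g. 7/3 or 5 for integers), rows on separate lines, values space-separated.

After step 1:
  13/3 9/2 7
  13/4 4 17/4
  15/4 2 5/2
  4 5/2 2
After step 2:
  145/36 119/24 21/4
  23/6 18/5 71/16
  13/4 59/20 43/16
  41/12 21/8 7/3
After step 3:
  923/216 6421/1440 703/144
  331/90 4747/1200 639/160
  269/80 1209/400 1489/480
  223/72 453/160 367/144

Answer: 923/216 6421/1440 703/144
331/90 4747/1200 639/160
269/80 1209/400 1489/480
223/72 453/160 367/144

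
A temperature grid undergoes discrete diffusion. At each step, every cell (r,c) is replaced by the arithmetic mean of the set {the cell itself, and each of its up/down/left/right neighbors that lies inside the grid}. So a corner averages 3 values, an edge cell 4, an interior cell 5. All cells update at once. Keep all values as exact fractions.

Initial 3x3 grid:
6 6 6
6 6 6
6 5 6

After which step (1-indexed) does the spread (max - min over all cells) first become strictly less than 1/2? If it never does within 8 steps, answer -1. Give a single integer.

Step 1: max=6, min=17/3, spread=1/3
  -> spread < 1/2 first at step 1
Step 2: max=6, min=1373/240, spread=67/240
Step 3: max=1193/200, min=12523/2160, spread=1807/10800
Step 4: max=32039/5400, min=5026037/864000, spread=33401/288000
Step 5: max=3196609/540000, min=45426067/7776000, spread=3025513/38880000
Step 6: max=170044051/28800000, min=18197473133/3110400000, spread=53531/995328
Step 7: max=45864883949/7776000000, min=1093711074151/186624000000, spread=450953/11943936
Step 8: max=5497711389481/933120000000, min=65675736439397/11197440000000, spread=3799043/143327232

Answer: 1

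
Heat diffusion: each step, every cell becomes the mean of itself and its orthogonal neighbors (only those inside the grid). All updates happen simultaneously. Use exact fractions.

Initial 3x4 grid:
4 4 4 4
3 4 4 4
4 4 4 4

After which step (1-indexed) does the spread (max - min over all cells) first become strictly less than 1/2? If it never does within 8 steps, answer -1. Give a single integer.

Step 1: max=4, min=11/3, spread=1/3
  -> spread < 1/2 first at step 1
Step 2: max=4, min=893/240, spread=67/240
Step 3: max=4, min=8203/2160, spread=437/2160
Step 4: max=3991/1000, min=3298469/864000, spread=29951/172800
Step 5: max=13421/3375, min=29888179/7776000, spread=206761/1555200
Step 6: max=21434329/5400000, min=11985404429/3110400000, spread=14430763/124416000
Step 7: max=1710347273/432000000, min=721388258311/186624000000, spread=139854109/1492992000
Step 8: max=153668771023/38880000000, min=43367288109749/11197440000000, spread=7114543559/89579520000

Answer: 1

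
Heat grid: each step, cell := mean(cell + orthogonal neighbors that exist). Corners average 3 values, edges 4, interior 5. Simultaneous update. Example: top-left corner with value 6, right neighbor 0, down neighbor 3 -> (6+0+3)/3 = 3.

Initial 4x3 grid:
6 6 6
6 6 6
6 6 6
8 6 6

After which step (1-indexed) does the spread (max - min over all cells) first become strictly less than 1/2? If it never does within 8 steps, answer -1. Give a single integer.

Answer: 3

Derivation:
Step 1: max=20/3, min=6, spread=2/3
Step 2: max=59/9, min=6, spread=5/9
Step 3: max=689/108, min=6, spread=41/108
  -> spread < 1/2 first at step 3
Step 4: max=81977/12960, min=6, spread=4217/12960
Step 5: max=4874749/777600, min=21679/3600, spread=38417/155520
Step 6: max=291136211/46656000, min=434597/72000, spread=1903471/9331200
Step 7: max=17397149089/2799360000, min=13075759/2160000, spread=18038617/111974400
Step 8: max=1041037782851/167961600000, min=1179326759/194400000, spread=883978523/6718464000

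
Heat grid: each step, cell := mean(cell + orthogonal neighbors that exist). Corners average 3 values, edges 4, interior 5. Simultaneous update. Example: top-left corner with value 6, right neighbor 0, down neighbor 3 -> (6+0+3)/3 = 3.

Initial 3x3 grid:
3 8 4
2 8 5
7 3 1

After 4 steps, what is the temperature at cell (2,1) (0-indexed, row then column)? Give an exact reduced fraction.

Step 1: cell (2,1) = 19/4
Step 2: cell (2,1) = 339/80
Step 3: cell (2,1) = 21533/4800
Step 4: cell (2,1) = 1297651/288000
Full grid after step 4:
  645409/129600 1433651/288000 645959/129600
  513541/108000 23963/5000 2036039/432000
  22067/4800 1297651/288000 195053/43200

Answer: 1297651/288000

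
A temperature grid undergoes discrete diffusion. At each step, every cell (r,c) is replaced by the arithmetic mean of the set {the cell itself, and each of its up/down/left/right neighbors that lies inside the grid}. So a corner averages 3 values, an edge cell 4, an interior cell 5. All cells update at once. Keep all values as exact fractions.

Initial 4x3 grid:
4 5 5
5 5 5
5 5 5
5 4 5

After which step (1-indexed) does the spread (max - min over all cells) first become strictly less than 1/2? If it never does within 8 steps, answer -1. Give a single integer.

Step 1: max=5, min=14/3, spread=1/3
  -> spread < 1/2 first at step 1
Step 2: max=5, min=1133/240, spread=67/240
Step 3: max=709/144, min=5159/1080, spread=317/2160
Step 4: max=58877/12000, min=4150949/864000, spread=17639/172800
Step 5: max=12669913/2592000, min=37403359/7776000, spread=30319/388800
Step 6: max=758173147/155520000, min=2249847041/466560000, spread=61681/1166400
Step 7: max=561121433/115200000, min=135088173019/27993600000, spread=1580419/34992000
Step 8: max=2723711985707/559872000000, min=8114673805121/1679616000000, spread=7057769/209952000

Answer: 1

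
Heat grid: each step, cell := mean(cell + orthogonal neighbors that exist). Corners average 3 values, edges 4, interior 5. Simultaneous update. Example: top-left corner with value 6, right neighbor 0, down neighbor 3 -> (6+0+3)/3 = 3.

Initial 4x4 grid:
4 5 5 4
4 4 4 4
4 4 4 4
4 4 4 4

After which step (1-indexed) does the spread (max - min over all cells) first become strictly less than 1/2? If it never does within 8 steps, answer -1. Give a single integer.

Step 1: max=9/2, min=4, spread=1/2
Step 2: max=263/60, min=4, spread=23/60
  -> spread < 1/2 first at step 2
Step 3: max=7751/1800, min=4, spread=551/1800
Step 4: max=46063/10800, min=904/225, spread=2671/10800
Step 5: max=6862427/1620000, min=362743/90000, spread=333053/1620000
Step 6: max=204873743/48600000, min=545773/135000, spread=8395463/48600000
Step 7: max=6122987951/1458000000, min=109473007/27000000, spread=211445573/1458000000
Step 8: max=7325548547/1749600000, min=4939076147/1215000000, spread=5331972383/43740000000

Answer: 2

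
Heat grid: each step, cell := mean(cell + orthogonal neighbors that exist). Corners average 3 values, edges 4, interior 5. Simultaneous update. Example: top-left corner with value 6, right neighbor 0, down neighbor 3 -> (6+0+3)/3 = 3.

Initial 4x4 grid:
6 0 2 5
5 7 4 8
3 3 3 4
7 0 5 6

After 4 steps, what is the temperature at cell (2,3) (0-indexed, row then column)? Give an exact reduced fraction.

Step 1: cell (2,3) = 21/4
Step 2: cell (2,3) = 193/40
Step 3: cell (2,3) = 2789/600
Step 4: cell (2,3) = 16081/3600
Full grid after step 4:
  263143/64800 8617/2160 5033/1200 11761/2700
  174701/43200 733141/180000 2101/500 16219/3600
  859289/216000 178649/45000 252877/60000 16081/3600
  62567/16200 838739/216000 59261/14400 94751/21600

Answer: 16081/3600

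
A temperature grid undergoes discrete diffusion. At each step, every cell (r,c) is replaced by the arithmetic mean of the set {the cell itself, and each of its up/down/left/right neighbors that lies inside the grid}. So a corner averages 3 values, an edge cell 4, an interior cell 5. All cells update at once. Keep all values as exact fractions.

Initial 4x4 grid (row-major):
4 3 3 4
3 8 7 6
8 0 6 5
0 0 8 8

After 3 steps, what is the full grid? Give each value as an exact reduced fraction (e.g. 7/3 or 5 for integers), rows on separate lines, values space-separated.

Answer: 9077/2160 33011/7200 33419/7200 1079/216
7829/1800 26147/6000 15457/3000 38219/7200
6337/1800 1301/300 10049/2000 13937/2400
1801/540 6637/1800 3043/600 1373/240

Derivation:
After step 1:
  10/3 9/2 17/4 13/3
  23/4 21/5 6 11/2
  11/4 22/5 26/5 25/4
  8/3 2 11/2 7
After step 2:
  163/36 977/240 229/48 169/36
  481/120 497/100 503/100 265/48
  467/120 371/100 547/100 479/80
  89/36 437/120 197/40 25/4
After step 3:
  9077/2160 33011/7200 33419/7200 1079/216
  7829/1800 26147/6000 15457/3000 38219/7200
  6337/1800 1301/300 10049/2000 13937/2400
  1801/540 6637/1800 3043/600 1373/240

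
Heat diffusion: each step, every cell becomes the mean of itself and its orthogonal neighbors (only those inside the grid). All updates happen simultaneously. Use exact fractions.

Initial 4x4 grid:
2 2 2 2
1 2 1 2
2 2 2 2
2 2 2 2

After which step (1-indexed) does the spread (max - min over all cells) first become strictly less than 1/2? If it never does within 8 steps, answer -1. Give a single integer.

Answer: 1

Derivation:
Step 1: max=2, min=8/5, spread=2/5
  -> spread < 1/2 first at step 1
Step 2: max=2, min=203/120, spread=37/120
Step 3: max=787/400, min=3781/2160, spread=293/1350
Step 4: max=14009/7200, min=77141/43200, spread=6913/43200
Step 5: max=76999/40000, min=695033/388800, spread=333733/2430000
Step 6: max=12417617/6480000, min=105246991/58320000, spread=3255781/29160000
Step 7: max=370223267/194400000, min=3167288701/1749600000, spread=82360351/874800000
Step 8: max=11073348089/5832000000, min=95510977159/52488000000, spread=2074577821/26244000000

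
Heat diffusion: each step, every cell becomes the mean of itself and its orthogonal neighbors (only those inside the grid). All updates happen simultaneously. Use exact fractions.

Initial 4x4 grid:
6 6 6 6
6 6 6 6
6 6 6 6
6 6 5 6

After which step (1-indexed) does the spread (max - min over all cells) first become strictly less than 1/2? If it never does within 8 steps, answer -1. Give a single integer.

Step 1: max=6, min=17/3, spread=1/3
  -> spread < 1/2 first at step 1
Step 2: max=6, min=689/120, spread=31/120
Step 3: max=6, min=6269/1080, spread=211/1080
Step 4: max=6, min=631157/108000, spread=16843/108000
Step 5: max=53921/9000, min=5693357/972000, spread=130111/972000
Step 6: max=3232841/540000, min=171317633/29160000, spread=3255781/29160000
Step 7: max=3228893/540000, min=5148446309/874800000, spread=82360351/874800000
Step 8: max=580693559/97200000, min=154712683109/26244000000, spread=2074577821/26244000000

Answer: 1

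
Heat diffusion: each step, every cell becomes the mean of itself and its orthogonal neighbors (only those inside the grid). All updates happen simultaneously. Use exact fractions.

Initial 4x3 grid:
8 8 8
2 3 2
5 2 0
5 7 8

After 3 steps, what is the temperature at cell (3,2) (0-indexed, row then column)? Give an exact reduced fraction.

Answer: 3133/720

Derivation:
Step 1: cell (3,2) = 5
Step 2: cell (3,2) = 9/2
Step 3: cell (3,2) = 3133/720
Full grid after step 3:
  417/80 25057/4800 887/180
  1397/300 1091/250 10301/2400
  15539/3600 25009/6000 3167/800
  5057/1080 32473/7200 3133/720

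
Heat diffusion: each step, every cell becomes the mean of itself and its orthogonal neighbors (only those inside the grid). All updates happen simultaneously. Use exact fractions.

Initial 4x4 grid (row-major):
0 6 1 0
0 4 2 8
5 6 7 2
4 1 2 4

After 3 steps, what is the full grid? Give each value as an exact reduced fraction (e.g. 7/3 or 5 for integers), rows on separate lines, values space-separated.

After step 1:
  2 11/4 9/4 3
  9/4 18/5 22/5 3
  15/4 23/5 19/5 21/4
  10/3 13/4 7/2 8/3
After step 2:
  7/3 53/20 31/10 11/4
  29/10 88/25 341/100 313/80
  209/60 19/5 431/100 883/240
  31/9 881/240 793/240 137/36
After step 3:
  473/180 3481/1200 1191/400 781/240
  3671/1200 407/125 7301/2000 8251/2400
  2453/720 22541/6000 5551/1500 28273/7200
  7631/2160 5119/1440 27163/7200 971/270

Answer: 473/180 3481/1200 1191/400 781/240
3671/1200 407/125 7301/2000 8251/2400
2453/720 22541/6000 5551/1500 28273/7200
7631/2160 5119/1440 27163/7200 971/270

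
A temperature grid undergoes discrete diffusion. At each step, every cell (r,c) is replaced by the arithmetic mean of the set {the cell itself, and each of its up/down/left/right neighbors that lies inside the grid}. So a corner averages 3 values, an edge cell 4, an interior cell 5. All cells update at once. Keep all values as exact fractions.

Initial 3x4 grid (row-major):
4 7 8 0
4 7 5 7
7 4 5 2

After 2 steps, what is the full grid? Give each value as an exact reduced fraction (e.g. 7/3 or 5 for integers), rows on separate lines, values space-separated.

After step 1:
  5 13/2 5 5
  11/2 27/5 32/5 7/2
  5 23/4 4 14/3
After step 2:
  17/3 219/40 229/40 9/2
  209/40 591/100 243/50 587/120
  65/12 403/80 1249/240 73/18

Answer: 17/3 219/40 229/40 9/2
209/40 591/100 243/50 587/120
65/12 403/80 1249/240 73/18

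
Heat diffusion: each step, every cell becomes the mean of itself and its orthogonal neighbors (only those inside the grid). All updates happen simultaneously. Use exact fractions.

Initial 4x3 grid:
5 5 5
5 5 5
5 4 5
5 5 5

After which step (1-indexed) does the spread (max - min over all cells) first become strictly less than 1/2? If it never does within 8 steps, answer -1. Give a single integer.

Step 1: max=5, min=19/4, spread=1/4
  -> spread < 1/2 first at step 1
Step 2: max=5, min=477/100, spread=23/100
Step 3: max=1987/400, min=23189/4800, spread=131/960
Step 4: max=35609/7200, min=209449/43200, spread=841/8640
Step 5: max=7106627/1440000, min=83857949/17280000, spread=56863/691200
Step 6: max=63810457/12960000, min=756065659/155520000, spread=386393/6220800
Step 7: max=25499641187/5184000000, min=302646276869/62208000000, spread=26795339/497664000
Step 8: max=1528113850333/311040000000, min=18178584285871/3732480000000, spread=254051069/5971968000

Answer: 1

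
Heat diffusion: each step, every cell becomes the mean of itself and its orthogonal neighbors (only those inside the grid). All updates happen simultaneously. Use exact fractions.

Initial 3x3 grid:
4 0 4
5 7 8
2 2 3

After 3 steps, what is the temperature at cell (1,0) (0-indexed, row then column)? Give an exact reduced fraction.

Answer: 9283/2400

Derivation:
Step 1: cell (1,0) = 9/2
Step 2: cell (1,0) = 149/40
Step 3: cell (1,0) = 9283/2400
Full grid after step 3:
  901/240 19541/4800 1021/240
  9283/2400 24251/6000 31949/7200
  56/15 29249/7200 1153/270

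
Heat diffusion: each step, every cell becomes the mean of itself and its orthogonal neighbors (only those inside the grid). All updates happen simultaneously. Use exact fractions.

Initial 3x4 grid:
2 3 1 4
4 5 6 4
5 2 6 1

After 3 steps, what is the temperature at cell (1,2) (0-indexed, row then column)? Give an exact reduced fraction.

Answer: 22807/6000

Derivation:
Step 1: cell (1,2) = 22/5
Step 2: cell (1,2) = 97/25
Step 3: cell (1,2) = 22807/6000
Full grid after step 3:
  491/144 2781/800 8413/2400 158/45
  3353/900 11261/3000 22807/6000 53003/14400
  1685/432 28879/7200 28189/7200 2071/540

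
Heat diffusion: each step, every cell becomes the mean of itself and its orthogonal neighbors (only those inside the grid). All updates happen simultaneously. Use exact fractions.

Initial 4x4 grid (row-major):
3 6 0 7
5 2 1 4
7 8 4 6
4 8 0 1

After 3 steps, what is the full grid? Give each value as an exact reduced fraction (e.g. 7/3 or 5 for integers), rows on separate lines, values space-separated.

Answer: 4517/1080 26329/7200 25969/7200 3761/1080
32749/7200 12731/3000 10727/3000 26449/7200
7633/1440 13999/3000 11779/3000 25193/7200
5929/1080 7009/1440 28013/7200 3709/1080

Derivation:
After step 1:
  14/3 11/4 7/2 11/3
  17/4 22/5 11/5 9/2
  6 29/5 19/5 15/4
  19/3 5 13/4 7/3
After step 2:
  35/9 919/240 727/240 35/9
  1159/240 97/25 92/25 847/240
  1343/240 5 94/25 863/240
  52/9 1223/240 863/240 28/9
After step 3:
  4517/1080 26329/7200 25969/7200 3761/1080
  32749/7200 12731/3000 10727/3000 26449/7200
  7633/1440 13999/3000 11779/3000 25193/7200
  5929/1080 7009/1440 28013/7200 3709/1080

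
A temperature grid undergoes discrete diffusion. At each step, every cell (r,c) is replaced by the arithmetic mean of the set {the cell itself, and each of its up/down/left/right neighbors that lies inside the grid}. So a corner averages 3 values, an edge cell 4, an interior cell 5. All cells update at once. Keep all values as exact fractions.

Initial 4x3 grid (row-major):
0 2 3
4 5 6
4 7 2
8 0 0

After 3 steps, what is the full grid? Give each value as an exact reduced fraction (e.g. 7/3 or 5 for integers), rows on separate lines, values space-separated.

After step 1:
  2 5/2 11/3
  13/4 24/5 4
  23/4 18/5 15/4
  4 15/4 2/3
After step 2:
  31/12 389/120 61/18
  79/20 363/100 973/240
  83/20 433/100 721/240
  9/2 721/240 49/18
After step 3:
  391/120 23119/7200 7693/2160
  2147/600 23047/6000 25339/7200
  1693/400 10871/3000 25399/7200
  2797/720 52403/14400 3143/1080

Answer: 391/120 23119/7200 7693/2160
2147/600 23047/6000 25339/7200
1693/400 10871/3000 25399/7200
2797/720 52403/14400 3143/1080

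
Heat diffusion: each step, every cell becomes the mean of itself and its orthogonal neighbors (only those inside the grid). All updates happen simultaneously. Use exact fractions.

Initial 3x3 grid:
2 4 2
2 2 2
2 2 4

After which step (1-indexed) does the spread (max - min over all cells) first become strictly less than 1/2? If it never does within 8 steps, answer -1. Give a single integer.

Step 1: max=8/3, min=2, spread=2/3
Step 2: max=307/120, min=13/6, spread=47/120
  -> spread < 1/2 first at step 2
Step 3: max=1381/540, min=91/40, spread=61/216
Step 4: max=81437/32400, min=50033/21600, spread=511/2592
Step 5: max=4847089/1944000, min=3051851/1296000, spread=4309/31104
Step 6: max=288263633/116640000, min=61538099/25920000, spread=36295/373248
Step 7: max=17205843901/6998400000, min=11152049059/4665600000, spread=305773/4478976
Step 8: max=1027905511397/419904000000, min=671853929473/279936000000, spread=2575951/53747712

Answer: 2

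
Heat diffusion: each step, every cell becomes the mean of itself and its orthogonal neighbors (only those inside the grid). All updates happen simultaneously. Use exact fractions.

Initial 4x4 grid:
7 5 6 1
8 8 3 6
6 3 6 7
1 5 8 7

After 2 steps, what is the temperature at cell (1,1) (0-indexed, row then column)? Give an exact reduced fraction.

Step 1: cell (1,1) = 27/5
Step 2: cell (1,1) = 611/100
Full grid after step 2:
  245/36 1339/240 1223/240 37/9
  1429/240 611/100 123/25 1253/240
  427/80 503/100 149/25 1409/240
  17/4 407/80 1409/240 61/9

Answer: 611/100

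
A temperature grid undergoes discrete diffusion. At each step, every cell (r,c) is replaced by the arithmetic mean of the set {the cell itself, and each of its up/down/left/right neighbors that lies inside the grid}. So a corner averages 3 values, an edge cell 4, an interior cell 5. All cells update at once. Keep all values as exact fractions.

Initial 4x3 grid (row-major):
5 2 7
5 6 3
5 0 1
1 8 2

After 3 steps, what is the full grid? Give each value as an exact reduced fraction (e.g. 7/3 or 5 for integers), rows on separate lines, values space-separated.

Answer: 21/5 5267/1200 2809/720
5117/1200 7307/2000 9209/2400
1597/450 11083/3000 21727/7200
1631/432 45499/14400 703/216

Derivation:
After step 1:
  4 5 4
  21/4 16/5 17/4
  11/4 4 3/2
  14/3 11/4 11/3
After step 2:
  19/4 81/20 53/12
  19/5 217/50 259/80
  25/6 71/25 161/48
  61/18 181/48 95/36
After step 3:
  21/5 5267/1200 2809/720
  5117/1200 7307/2000 9209/2400
  1597/450 11083/3000 21727/7200
  1631/432 45499/14400 703/216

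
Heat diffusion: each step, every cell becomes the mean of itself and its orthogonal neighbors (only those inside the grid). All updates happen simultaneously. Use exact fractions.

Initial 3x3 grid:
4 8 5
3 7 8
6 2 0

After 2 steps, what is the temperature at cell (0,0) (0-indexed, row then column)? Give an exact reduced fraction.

Answer: 16/3

Derivation:
Step 1: cell (0,0) = 5
Step 2: cell (0,0) = 16/3
Full grid after step 2:
  16/3 59/10 6
  289/60 507/100 157/30
  149/36 327/80 145/36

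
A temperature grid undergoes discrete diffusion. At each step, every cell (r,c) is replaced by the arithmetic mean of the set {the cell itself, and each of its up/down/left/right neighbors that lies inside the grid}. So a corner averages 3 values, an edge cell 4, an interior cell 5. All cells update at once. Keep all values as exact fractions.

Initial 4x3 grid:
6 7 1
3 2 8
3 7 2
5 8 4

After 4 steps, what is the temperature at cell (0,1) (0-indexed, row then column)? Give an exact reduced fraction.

Step 1: cell (0,1) = 4
Step 2: cell (0,1) = 301/60
Step 3: cell (0,1) = 15839/3600
Step 4: cell (0,1) = 997801/216000
Full grid after step 4:
  145099/32400 997801/216000 145249/32400
  503743/108000 405479/90000 126217/27000
  508093/108000 24353/5000 254359/54000
  40531/8100 177271/36000 81187/16200

Answer: 997801/216000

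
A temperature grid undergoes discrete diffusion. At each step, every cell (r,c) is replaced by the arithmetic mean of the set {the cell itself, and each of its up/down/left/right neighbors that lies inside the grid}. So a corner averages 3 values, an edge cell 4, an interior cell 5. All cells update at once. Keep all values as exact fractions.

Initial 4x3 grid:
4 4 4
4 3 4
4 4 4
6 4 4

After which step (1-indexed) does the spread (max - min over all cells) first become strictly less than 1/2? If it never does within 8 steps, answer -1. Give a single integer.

Answer: 3

Derivation:
Step 1: max=14/3, min=15/4, spread=11/12
Step 2: max=41/9, min=377/100, spread=707/900
Step 3: max=9343/2160, min=18389/4800, spread=21359/43200
  -> spread < 1/2 first at step 3
Step 4: max=138383/32400, min=166249/43200, spread=10957/25920
Step 5: max=16313309/3888000, min=10066781/2592000, spread=97051/311040
Step 6: max=971309281/233280000, min=606155179/155520000, spread=4966121/18662400
Step 7: max=57814199579/13996800000, min=36593499761/9331200000, spread=46783199/223948800
Step 8: max=3452055854761/839808000000, min=2204340989299/559872000000, spread=2328709933/13436928000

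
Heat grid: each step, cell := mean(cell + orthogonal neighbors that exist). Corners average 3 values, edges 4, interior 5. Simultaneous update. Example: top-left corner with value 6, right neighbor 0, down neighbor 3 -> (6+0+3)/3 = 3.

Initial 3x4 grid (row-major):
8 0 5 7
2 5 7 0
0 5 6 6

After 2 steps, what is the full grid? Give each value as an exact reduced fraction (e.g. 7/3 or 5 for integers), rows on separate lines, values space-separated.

Answer: 139/36 983/240 357/80 55/12
793/240 413/100 483/100 22/5
121/36 121/30 93/20 5

Derivation:
After step 1:
  10/3 9/2 19/4 4
  15/4 19/5 23/5 5
  7/3 4 6 4
After step 2:
  139/36 983/240 357/80 55/12
  793/240 413/100 483/100 22/5
  121/36 121/30 93/20 5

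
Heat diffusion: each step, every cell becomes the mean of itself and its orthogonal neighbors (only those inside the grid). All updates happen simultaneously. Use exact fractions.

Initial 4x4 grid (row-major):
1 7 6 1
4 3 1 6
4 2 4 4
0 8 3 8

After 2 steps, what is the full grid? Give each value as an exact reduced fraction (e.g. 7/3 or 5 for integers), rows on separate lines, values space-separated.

Answer: 15/4 77/20 49/12 133/36
129/40 377/100 339/100 101/24
137/40 323/100 89/20 163/40
13/4 43/10 21/5 65/12

Derivation:
After step 1:
  4 17/4 15/4 13/3
  3 17/5 4 3
  5/2 21/5 14/5 11/2
  4 13/4 23/4 5
After step 2:
  15/4 77/20 49/12 133/36
  129/40 377/100 339/100 101/24
  137/40 323/100 89/20 163/40
  13/4 43/10 21/5 65/12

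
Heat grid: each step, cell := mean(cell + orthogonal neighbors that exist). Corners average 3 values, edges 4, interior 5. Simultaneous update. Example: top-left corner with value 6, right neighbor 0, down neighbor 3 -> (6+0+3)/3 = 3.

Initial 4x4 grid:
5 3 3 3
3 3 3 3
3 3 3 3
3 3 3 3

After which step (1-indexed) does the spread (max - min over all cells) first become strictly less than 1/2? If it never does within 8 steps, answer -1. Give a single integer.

Step 1: max=11/3, min=3, spread=2/3
Step 2: max=32/9, min=3, spread=5/9
Step 3: max=365/108, min=3, spread=41/108
  -> spread < 1/2 first at step 3
Step 4: max=10763/3240, min=3, spread=1043/3240
Step 5: max=317153/97200, min=3, spread=25553/97200
Step 6: max=9419459/2916000, min=27079/9000, spread=645863/2916000
Step 7: max=280081691/87480000, min=180971/60000, spread=16225973/87480000
Step 8: max=8350677983/2624400000, min=81701/27000, spread=409340783/2624400000

Answer: 3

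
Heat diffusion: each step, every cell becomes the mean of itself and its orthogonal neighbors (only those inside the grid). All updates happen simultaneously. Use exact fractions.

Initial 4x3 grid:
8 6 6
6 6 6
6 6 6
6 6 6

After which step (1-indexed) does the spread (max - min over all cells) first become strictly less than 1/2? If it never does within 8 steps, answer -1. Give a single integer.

Step 1: max=20/3, min=6, spread=2/3
Step 2: max=59/9, min=6, spread=5/9
Step 3: max=689/108, min=6, spread=41/108
  -> spread < 1/2 first at step 3
Step 4: max=81977/12960, min=6, spread=4217/12960
Step 5: max=4874749/777600, min=21679/3600, spread=38417/155520
Step 6: max=291136211/46656000, min=434597/72000, spread=1903471/9331200
Step 7: max=17397149089/2799360000, min=13075759/2160000, spread=18038617/111974400
Step 8: max=1041037782851/167961600000, min=1179326759/194400000, spread=883978523/6718464000

Answer: 3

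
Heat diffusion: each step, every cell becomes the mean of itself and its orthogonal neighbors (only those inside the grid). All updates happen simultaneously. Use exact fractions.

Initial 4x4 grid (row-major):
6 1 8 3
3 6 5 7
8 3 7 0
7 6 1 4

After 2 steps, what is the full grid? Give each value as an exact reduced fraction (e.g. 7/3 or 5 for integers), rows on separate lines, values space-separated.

Answer: 43/9 493/120 221/40 14/3
269/60 136/25 107/25 417/80
6 223/50 124/25 787/240
11/2 87/16 817/240 32/9

Derivation:
After step 1:
  10/3 21/4 17/4 6
  23/4 18/5 33/5 15/4
  21/4 6 16/5 9/2
  7 17/4 9/2 5/3
After step 2:
  43/9 493/120 221/40 14/3
  269/60 136/25 107/25 417/80
  6 223/50 124/25 787/240
  11/2 87/16 817/240 32/9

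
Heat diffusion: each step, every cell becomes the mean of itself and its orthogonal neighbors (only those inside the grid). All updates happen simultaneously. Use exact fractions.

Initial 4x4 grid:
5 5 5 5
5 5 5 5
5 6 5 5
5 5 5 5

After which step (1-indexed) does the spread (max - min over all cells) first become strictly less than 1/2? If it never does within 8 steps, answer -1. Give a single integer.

Step 1: max=21/4, min=5, spread=1/4
  -> spread < 1/2 first at step 1
Step 2: max=261/50, min=5, spread=11/50
Step 3: max=12367/2400, min=5, spread=367/2400
Step 4: max=55571/10800, min=3013/600, spread=1337/10800
Step 5: max=1661669/324000, min=90469/18000, spread=33227/324000
Step 6: max=49814327/9720000, min=544049/108000, spread=849917/9720000
Step 7: max=1491714347/291600000, min=8168533/1620000, spread=21378407/291600000
Step 8: max=44706462371/8748000000, min=2453688343/486000000, spread=540072197/8748000000

Answer: 1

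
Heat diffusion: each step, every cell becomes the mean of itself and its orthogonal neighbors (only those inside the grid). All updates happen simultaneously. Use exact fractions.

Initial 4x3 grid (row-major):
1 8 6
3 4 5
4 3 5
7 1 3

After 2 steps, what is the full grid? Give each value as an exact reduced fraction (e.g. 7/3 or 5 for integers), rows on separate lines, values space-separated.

Answer: 47/12 1181/240 193/36
317/80 83/20 299/60
293/80 79/20 77/20
47/12 139/40 7/2

Derivation:
After step 1:
  4 19/4 19/3
  3 23/5 5
  17/4 17/5 4
  4 7/2 3
After step 2:
  47/12 1181/240 193/36
  317/80 83/20 299/60
  293/80 79/20 77/20
  47/12 139/40 7/2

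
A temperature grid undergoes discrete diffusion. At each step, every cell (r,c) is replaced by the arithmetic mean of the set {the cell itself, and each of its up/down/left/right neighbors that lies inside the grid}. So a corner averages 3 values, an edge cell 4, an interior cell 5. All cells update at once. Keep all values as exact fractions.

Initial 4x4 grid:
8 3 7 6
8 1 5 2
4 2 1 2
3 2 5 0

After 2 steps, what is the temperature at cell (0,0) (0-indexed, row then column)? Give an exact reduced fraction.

Step 1: cell (0,0) = 19/3
Step 2: cell (0,0) = 49/9
Full grid after step 2:
  49/9 151/30 91/20 14/3
  589/120 19/5 19/5 33/10
  29/8 321/100 229/100 31/12
  41/12 5/2 31/12 67/36

Answer: 49/9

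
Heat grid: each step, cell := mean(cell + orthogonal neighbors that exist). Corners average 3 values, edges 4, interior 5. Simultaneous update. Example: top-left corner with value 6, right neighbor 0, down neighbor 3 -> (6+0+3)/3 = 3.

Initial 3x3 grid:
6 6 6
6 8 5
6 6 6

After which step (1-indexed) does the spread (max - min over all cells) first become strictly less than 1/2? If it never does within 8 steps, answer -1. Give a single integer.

Answer: 2

Derivation:
Step 1: max=13/2, min=17/3, spread=5/6
Step 2: max=639/100, min=1427/240, spread=533/1200
  -> spread < 1/2 first at step 2
Step 3: max=15139/2400, min=13087/2160, spread=5381/21600
Step 4: max=67487/10800, min=5272523/864000, spread=126437/864000
Step 5: max=53837351/8640000, min=47723143/7776000, spread=7304729/77760000
Step 6: max=80486111/12960000, min=19127851907/3110400000, spread=188814733/3110400000
Step 7: max=64314063353/10368000000, min=172515489487/27993600000, spread=11324815661/279936000000
Step 8: max=867065609947/139968000000, min=69059328491963/11197440000000, spread=101973434599/3732480000000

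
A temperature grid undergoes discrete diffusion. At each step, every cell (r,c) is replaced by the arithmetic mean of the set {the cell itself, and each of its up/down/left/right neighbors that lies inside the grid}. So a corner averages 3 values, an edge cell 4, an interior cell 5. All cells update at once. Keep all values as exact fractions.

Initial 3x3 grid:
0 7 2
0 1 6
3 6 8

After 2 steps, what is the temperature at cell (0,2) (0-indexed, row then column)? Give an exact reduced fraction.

Answer: 47/12

Derivation:
Step 1: cell (0,2) = 5
Step 2: cell (0,2) = 47/12
Full grid after step 2:
  35/18 83/24 47/12
  31/12 13/4 239/48
  17/6 109/24 185/36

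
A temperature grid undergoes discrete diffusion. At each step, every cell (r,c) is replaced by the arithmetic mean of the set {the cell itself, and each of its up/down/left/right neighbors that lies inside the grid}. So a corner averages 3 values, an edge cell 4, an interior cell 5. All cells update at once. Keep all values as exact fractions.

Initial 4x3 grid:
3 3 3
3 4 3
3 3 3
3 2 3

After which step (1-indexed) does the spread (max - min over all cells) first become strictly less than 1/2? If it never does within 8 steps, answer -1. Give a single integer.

Answer: 2

Derivation:
Step 1: max=13/4, min=8/3, spread=7/12
Step 2: max=319/100, min=133/48, spread=503/1200
  -> spread < 1/2 first at step 2
Step 3: max=15163/4800, min=40939/14400, spread=91/288
Step 4: max=135383/43200, min=2490161/864000, spread=217499/864000
Step 5: max=53966803/17280000, min=150780259/51840000, spread=222403/1036800
Step 6: max=3220343177/1036800000, min=9116561081/3110400000, spread=10889369/62208000
Step 7: max=192475730443/62208000000, min=549897175579/186624000000, spread=110120063/746496000
Step 8: max=11503537732337/3732480000000, min=33144949497761/11197440000000, spread=5462654797/44789760000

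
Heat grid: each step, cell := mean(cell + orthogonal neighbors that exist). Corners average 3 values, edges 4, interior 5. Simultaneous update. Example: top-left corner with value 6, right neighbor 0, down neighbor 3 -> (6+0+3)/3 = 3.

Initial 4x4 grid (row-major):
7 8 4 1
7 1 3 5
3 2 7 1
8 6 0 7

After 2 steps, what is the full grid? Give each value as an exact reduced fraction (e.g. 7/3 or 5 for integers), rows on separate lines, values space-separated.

After step 1:
  22/3 5 4 10/3
  9/2 21/5 4 5/2
  5 19/5 13/5 5
  17/3 4 5 8/3
After step 2:
  101/18 77/15 49/12 59/18
  631/120 43/10 173/50 89/24
  569/120 98/25 102/25 383/120
  44/9 277/60 107/30 38/9

Answer: 101/18 77/15 49/12 59/18
631/120 43/10 173/50 89/24
569/120 98/25 102/25 383/120
44/9 277/60 107/30 38/9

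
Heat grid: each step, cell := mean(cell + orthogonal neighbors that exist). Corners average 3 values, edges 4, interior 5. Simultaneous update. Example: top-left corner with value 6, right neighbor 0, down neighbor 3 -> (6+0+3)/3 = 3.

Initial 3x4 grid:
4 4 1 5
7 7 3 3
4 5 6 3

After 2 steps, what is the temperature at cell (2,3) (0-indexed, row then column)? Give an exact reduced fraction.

Answer: 47/12

Derivation:
Step 1: cell (2,3) = 4
Step 2: cell (2,3) = 47/12
Full grid after step 2:
  29/6 349/80 57/16 13/4
  631/120 121/25 101/25 29/8
  49/9 1217/240 71/16 47/12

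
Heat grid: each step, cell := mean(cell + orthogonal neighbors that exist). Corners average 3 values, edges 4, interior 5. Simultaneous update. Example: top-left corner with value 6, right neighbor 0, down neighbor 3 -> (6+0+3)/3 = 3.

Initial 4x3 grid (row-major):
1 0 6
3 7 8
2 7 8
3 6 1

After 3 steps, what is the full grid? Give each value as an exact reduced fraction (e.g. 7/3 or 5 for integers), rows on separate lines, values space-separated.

Answer: 695/216 395/96 2087/432
547/144 363/80 1579/288
295/72 599/120 175/32
1841/432 2693/576 127/24

Derivation:
After step 1:
  4/3 7/2 14/3
  13/4 5 29/4
  15/4 6 6
  11/3 17/4 5
After step 2:
  97/36 29/8 185/36
  10/3 5 275/48
  25/6 5 97/16
  35/9 227/48 61/12
After step 3:
  695/216 395/96 2087/432
  547/144 363/80 1579/288
  295/72 599/120 175/32
  1841/432 2693/576 127/24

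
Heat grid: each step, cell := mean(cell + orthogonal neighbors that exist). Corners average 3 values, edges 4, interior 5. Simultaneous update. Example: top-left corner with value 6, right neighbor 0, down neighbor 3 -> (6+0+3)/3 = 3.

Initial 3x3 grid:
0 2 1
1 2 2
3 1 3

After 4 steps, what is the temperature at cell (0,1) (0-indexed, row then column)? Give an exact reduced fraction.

Step 1: cell (0,1) = 5/4
Step 2: cell (0,1) = 331/240
Step 3: cell (0,1) = 21557/14400
Step 4: cell (0,1) = 1320379/864000
Full grid after step 4:
  63479/43200 1320379/864000 212687/129600
  676877/432000 150937/90000 378001/216000
  221837/129600 1545379/864000 8981/4800

Answer: 1320379/864000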